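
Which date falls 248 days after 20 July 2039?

24 March 2040

Count 248 days after July 20, 2039:
July 2039: 31 − 20 = 11 days remain.
Then August (31), September (30), October (31), November (30), December (31), January (31), February 2040 (29): 31 + 30 + 31 + 30 + 31 + 31 + 29 = 213 days.
March 1–24, 2040: 24 days.
Residual: 248 days.
Total: 248 days.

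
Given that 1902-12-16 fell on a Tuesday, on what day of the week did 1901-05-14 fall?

Count forward from the earlier date (May 14, 1901) to the later (December 16, 1902):
May 1901: 31 − 14 = 17 days remain.
Then 18 full months totalling 548 days.
December 1–16, 1902: 16 days.
Total: 17 + 548 + 16 = 581 days.
581 is a multiple of 7, so 1901-05-14 falls on the same weekday: Tuesday.

Tuesday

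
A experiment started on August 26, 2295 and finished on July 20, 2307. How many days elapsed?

Day-of-year of August 26, 2295: 238.
Day-of-year of July 20, 2307: 201.
2295 has 365 days, so 365 − 238 = 127 days remain in 2295.
Full years 2296–2306: 9 common + 2 leap = 9×365 + 2×366 = 4017 days.
Total: 127 + 4017 + 201 = 4345 days.

4345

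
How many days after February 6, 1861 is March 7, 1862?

February 6, 1861 → February 6, 1862: 365 days.
February 1862: 28 − 6 = 22 days remain (1862 is not a leap year, so February has 28 days).
March 1–7, 1862: 7 days.
Residual: 29 days.
Total: 394 days.

394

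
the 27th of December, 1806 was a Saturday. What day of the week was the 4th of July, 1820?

Tuesday

Day-of-year of December 27, 1806: 361.
Day-of-year of July 4, 1820: 186.
1806 has 365 days, so 365 − 361 = 4 days remain in 1806.
Full years 1807–1819: 10 common + 3 leap = 10×365 + 3×366 = 4748 days.
Total: 4 + 4748 + 186 = 4938 days.
4938 mod 7 = 3, so 3 days after Saturday is Tuesday.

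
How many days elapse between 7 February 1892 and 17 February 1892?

10

Within February 1892: 17 − 7 = 10 days.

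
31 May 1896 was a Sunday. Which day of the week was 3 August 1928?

Day-of-year of May 31, 1896: 152.
Day-of-year of August 3, 1928: 216.
1896 has 366 days, so 366 − 152 = 214 days remain in 1896.
Full years 1897–1927: 25 common + 6 leap = 25×365 + 6×366 = 11321 days.
Total: 214 + 11321 + 216 = 11751 days.
11751 mod 7 = 5, so 5 days after Sunday is Friday.

Friday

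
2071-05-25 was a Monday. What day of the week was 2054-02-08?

Sunday

Count forward from the earlier date (February 8, 2054) to the later (May 25, 2071):
From February 8, 2054 to February 8, 2071: 17 years, of which 4 contain a Feb 29 — 13×365 + 4×366 = 6209 days.
February 2071: 28 − 8 = 20 days remain (2071 is not a leap year, so February has 28 days).
Then March (31), April (30): 31 + 30 = 61 days.
May 1–25, 2071: 25 days.
Residual: 106 days.
Total: 6315 days.
6315 mod 7 = 1, so 1 day before Monday is Sunday.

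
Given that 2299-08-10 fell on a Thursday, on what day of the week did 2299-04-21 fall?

Friday

Count forward from the earlier date (April 21, 2299) to the later (August 10, 2299):
April 2299: 30 − 21 = 9 days remain.
Then May (31), June (30), July (31): 31 + 30 + 31 = 92 days.
August 1–10, 2299: 10 days.
Total: 9 + 92 + 10 = 111 days.
111 mod 7 = 6, so 6 days before Thursday is Friday.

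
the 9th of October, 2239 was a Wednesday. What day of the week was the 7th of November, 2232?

Wednesday

Count forward from the earlier date (November 7, 2232) to the later (October 9, 2239):
November 7, 2232 → November 7, 2233: 365 days.
November 7, 2233 → November 7, 2234: 365 days.
November 7, 2234 → November 7, 2235: 365 days.
November 7, 2235 → November 7, 2236: 366 days (2236 is a leap year).
November 7, 2236 → November 7, 2237: 365 days.
November 7, 2237 → November 7, 2238: 365 days.
November 2238: 30 − 7 = 23 days remain.
Then 10 full months totalling 304 days.
October 1–9, 2239: 9 days.
Residual: 336 days.
Total: 2527 days.
2527 is a multiple of 7, so the 7th of November, 2232 falls on the same weekday: Wednesday.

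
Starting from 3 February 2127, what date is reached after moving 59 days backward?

6 December 2126

Count 59 days before February 3, 2127:
December 2126: 31 − 6 = 25 days remain.
Then January (31): 31 days.
February 1–3, 2127: 3 days (2127 is not a leap year).
Residual: 59 days.
Total: 59 days.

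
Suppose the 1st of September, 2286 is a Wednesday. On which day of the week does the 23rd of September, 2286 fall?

Thursday

Within September 2286: 23 − 1 = 22 days.
22 mod 7 = 1, so 1 day after Wednesday is Thursday.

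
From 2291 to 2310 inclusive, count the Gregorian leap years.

4

Years divisible by 4 in [2291, 2310]: 2292, 2296, 2300, 2304, 2308.
Of these, 2300 is divisible by 100 but not 400, so not leap.
Leap years: 5 − 1 = 4.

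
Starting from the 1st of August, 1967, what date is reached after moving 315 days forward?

the 11th of June, 1968

Count 315 days after August 1, 1967:
Day-of-year of August 1, 1967: 213.
Day-of-year of June 11, 1968: 163.
1967 has 365 days, so 365 − 213 = 152 days remain in 1967.
Total: 152 + 163 = 315 days.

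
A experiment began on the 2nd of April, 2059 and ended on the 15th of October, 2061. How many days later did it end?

927

Day-of-year of April 2, 2059: 92.
Day-of-year of October 15, 2061: 288.
2059 has 365 days, so 365 − 92 = 273 days remain in 2059.
Full years: 2060: 366. Sum = 366.
Total: 273 + 366 + 288 = 927 days.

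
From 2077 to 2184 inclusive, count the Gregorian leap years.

26

Years divisible by 4: 2080, 2084, …, 2184 — 27 in all.
Of these, 2100 is divisible by 100 but not 400, so not leap.
Leap years: 27 − 1 = 26.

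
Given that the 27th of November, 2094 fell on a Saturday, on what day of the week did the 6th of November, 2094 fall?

Saturday

Count forward from the earlier date (November 6, 2094) to the later (November 27, 2094):
Within November 2094: 27 − 6 = 21 days.
21 is a multiple of 7, so the 6th of November, 2094 falls on the same weekday: Saturday.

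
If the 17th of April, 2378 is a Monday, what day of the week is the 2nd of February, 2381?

Monday

Day-of-year of April 17, 2378: 107.
Day-of-year of February 2, 2381: 33.
2378 has 365 days, so 365 − 107 = 258 days remain in 2378.
Full years: 2379: 365; 2380: 366. Sum = 731.
Total: 258 + 731 + 33 = 1022 days.
1022 is a multiple of 7, so the 2nd of February, 2381 falls on the same weekday: Monday.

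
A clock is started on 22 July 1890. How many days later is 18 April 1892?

636

July 22, 1890 → July 22, 1891: 365 days.
July 1891: 31 − 22 = 9 days remain.
Then August (31), September (30), October (31), November (30), December (31), January (31), February 1892 (29), March (31): 31 + 30 + 31 + 30 + 31 + 31 + 29 + 31 = 244 days.
April 1–18, 1892: 18 days.
Residual: 271 days.
Total: 636 days.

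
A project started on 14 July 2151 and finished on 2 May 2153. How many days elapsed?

July 14, 2151 → July 14, 2152: 366 days (2152 is a leap year).
July 2152: 31 − 14 = 17 days remain.
Then 9 full months totalling 273 days.
May 1–2, 2153: 2 days.
Residual: 292 days.
Total: 658 days.

658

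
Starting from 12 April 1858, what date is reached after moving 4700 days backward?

30 May 1845

Count 4700 days before April 12, 1858:
Day-of-year of May 30, 1845: 150.
Day-of-year of April 12, 1858: 102.
1845 has 365 days, so 365 − 150 = 215 days remain in 1845.
Full years 1846–1857: 9 common + 3 leap = 9×365 + 3×366 = 4383 days.
Total: 215 + 4383 + 102 = 4700 days.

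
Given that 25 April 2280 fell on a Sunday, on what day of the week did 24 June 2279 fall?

Count forward from the earlier date (June 24, 2279) to the later (April 25, 2280):
Day-of-year of June 24, 2279: 175.
Day-of-year of April 25, 2280: 116.
2279 has 365 days, so 365 − 175 = 190 days remain in 2279.
Total: 190 + 116 = 306 days.
306 mod 7 = 5, so 5 days before Sunday is Tuesday.

Tuesday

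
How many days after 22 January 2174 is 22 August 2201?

10073

From January 22, 2174 to January 22, 2201: 27 years, of which 6 contain a Feb 29 — 21×365 + 6×366 = 9861 days.
(2200 is not a leap year (divisible by 100 but not 400).)
January 2201: 31 − 22 = 9 days remain.
Then February 2201 (28), March (31), April (30), May (31), June (30), July (31): 28 + 31 + 30 + 31 + 30 + 31 = 181 days.
August 1–22, 2201: 22 days.
Residual: 212 days.
Total: 10073 days.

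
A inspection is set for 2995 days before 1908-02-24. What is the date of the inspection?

1899-12-12

Count 2995 days before February 24, 1908:
From December 12, 1899 to December 12, 1907: 8 years, of which 1 contains a Feb 29 — 7×365 + 1×366 = 2921 days.
(1900 is not a leap year (divisible by 100 but not 400).)
December 1907: 31 − 12 = 19 days remain.
Then January (31): 31 days.
February 1–24, 1908: 24 days (1908 is a leap year).
Residual: 74 days.
Total: 2995 days.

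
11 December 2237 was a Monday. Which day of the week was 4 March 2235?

Count forward from the earlier date (March 4, 2235) to the later (December 11, 2237):
March 4, 2235 → March 4, 2236: 366 days (2236 is a leap year).
March 4, 2236 → March 4, 2237: 365 days.
March 2237: 31 − 4 = 27 days remain.
Then April (30), May (31), June (30), July (31), August (31), September (30), October (31), November (30): 30 + 31 + 30 + 31 + 31 + 30 + 31 + 30 = 244 days.
December 1–11, 2237: 11 days.
Residual: 282 days.
Total: 1013 days.
1013 mod 7 = 5, so 5 days before Monday is Wednesday.

Wednesday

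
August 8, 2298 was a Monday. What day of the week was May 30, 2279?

Friday

Count forward from the earlier date (May 30, 2279) to the later (August 8, 2298):
From May 30, 2279 to May 30, 2298: 19 years, of which 5 contain a Feb 29 — 14×365 + 5×366 = 6940 days.
May 2298: 31 − 30 = 1 day remains.
Then June (30), July (31): 30 + 31 = 61 days.
August 1–8, 2298: 8 days.
Residual: 70 days.
Total: 7010 days.
7010 mod 7 = 3, so 3 days before Monday is Friday.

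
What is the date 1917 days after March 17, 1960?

June 16, 1965

Count 1917 days after March 17, 1960:
Day-of-year of March 17, 1960: 77.
Day-of-year of June 16, 1965: 167.
1960 has 366 days, so 366 − 77 = 289 days remain in 1960.
Full years: 1961: 365; 1962: 365; 1963: 365; 1964: 366. Sum = 1461.
Total: 289 + 1461 + 167 = 1917 days.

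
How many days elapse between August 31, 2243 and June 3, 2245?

642

August 2243: 31 − 31 = 0 days remain.
Then 21 full months totalling 639 days.
June 1–3, 2245: 3 days.
Total: 0 + 639 + 3 = 642 days.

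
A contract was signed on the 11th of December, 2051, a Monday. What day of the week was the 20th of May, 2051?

Count forward from the earlier date (May 20, 2051) to the later (December 11, 2051):
May 2051: 31 − 20 = 11 days remain.
Then June (30), July (31), August (31), September (30), October (31), November (30): 30 + 31 + 31 + 30 + 31 + 30 = 183 days.
December 1–11, 2051: 11 days.
Total: 11 + 183 + 11 = 205 days.
205 mod 7 = 2, so 2 days before Monday is Saturday.

Saturday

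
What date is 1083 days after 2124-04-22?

2127-04-10

Count 1083 days after April 22, 2124:
Day-of-year of April 22, 2124: 113.
Day-of-year of April 10, 2127: 100.
2124 has 366 days, so 366 − 113 = 253 days remain in 2124.
Full years: 2125: 365; 2126: 365. Sum = 730.
Total: 253 + 730 + 100 = 1083 days.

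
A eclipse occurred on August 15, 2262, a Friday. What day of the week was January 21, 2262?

Count forward from the earlier date (January 21, 2262) to the later (August 15, 2262):
January 2262: 31 − 21 = 10 days remain.
Then February 2262 (28), March (31), April (30), May (31), June (30), July (31): 28 + 31 + 30 + 31 + 30 + 31 = 181 days.
August 1–15, 2262: 15 days.
Total: 10 + 181 + 15 = 206 days.
206 mod 7 = 3, so 3 days before Friday is Tuesday.

Tuesday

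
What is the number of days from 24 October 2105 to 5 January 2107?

October 24, 2105 → October 24, 2106: 365 days.
October 2106: 31 − 24 = 7 days remain.
Then November (30), December (31): 30 + 31 = 61 days.
January 1–5, 2107: 5 days.
Residual: 73 days.
Total: 438 days.

438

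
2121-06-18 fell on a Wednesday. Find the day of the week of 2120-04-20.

Saturday

Count forward from the earlier date (April 20, 2120) to the later (June 18, 2121):
April 2120: 30 − 20 = 10 days remain.
Then 13 full months totalling 396 days.
June 1–18, 2121: 18 days.
Total: 10 + 396 + 18 = 424 days.
424 mod 7 = 4, so 4 days before Wednesday is Saturday.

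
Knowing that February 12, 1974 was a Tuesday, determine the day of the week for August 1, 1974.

February 1974: 28 − 12 = 16 days remain (1974 is not a leap year, so February has 28 days).
Then March (31), April (30), May (31), June (30), July (31): 31 + 30 + 31 + 30 + 31 = 153 days.
August 1, 1974: 1 day.
Total: 16 + 153 + 1 = 170 days.
170 mod 7 = 2, so 2 days after Tuesday is Thursday.

Thursday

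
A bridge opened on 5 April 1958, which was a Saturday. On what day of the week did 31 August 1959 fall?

Monday

April 1958: 30 − 5 = 25 days remain.
Then 15 full months totalling 457 days.
August 1–31, 1959: 31 days.
Total: 25 + 457 + 31 = 513 days.
513 mod 7 = 2, so 2 days after Saturday is Monday.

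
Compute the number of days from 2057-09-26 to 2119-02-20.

22426

Day-of-year of September 26, 2057: 269.
Day-of-year of February 20, 2119: 51.
2057 has 365 days, so 365 − 269 = 96 days remain in 2057.
Full years 2058–2118: 47 common + 14 leap = 47×365 + 14×366 = 22279 days.
Total: 96 + 22279 + 51 = 22426 days.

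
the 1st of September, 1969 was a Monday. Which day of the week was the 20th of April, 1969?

Sunday

Count forward from the earlier date (April 20, 1969) to the later (September 1, 1969):
April 1969: 30 − 20 = 10 days remain.
Then May (31), June (30), July (31), August (31): 31 + 30 + 31 + 31 = 123 days.
September 1, 1969: 1 day.
Total: 10 + 123 + 1 = 134 days.
134 mod 7 = 1, so 1 day before Monday is Sunday.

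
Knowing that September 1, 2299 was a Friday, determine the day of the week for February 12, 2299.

Sunday

Count forward from the earlier date (February 12, 2299) to the later (September 1, 2299):
February 2299: 28 − 12 = 16 days remain (2299 is not a leap year, so February has 28 days).
Then March (31), April (30), May (31), June (30), July (31), August (31): 31 + 30 + 31 + 30 + 31 + 31 = 184 days.
September 1, 2299: 1 day.
Total: 16 + 184 + 1 = 201 days.
201 mod 7 = 5, so 5 days before Friday is Sunday.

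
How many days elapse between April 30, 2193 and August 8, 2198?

1926

Day-of-year of April 30, 2193: 120.
Day-of-year of August 8, 2198: 220.
2193 has 365 days, so 365 − 120 = 245 days remain in 2193.
Full years: 2194: 365; 2195: 365; 2196: 366; 2197: 365. Sum = 1461.
Total: 245 + 1461 + 220 = 1926 days.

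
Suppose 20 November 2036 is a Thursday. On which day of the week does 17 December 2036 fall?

November 2036: 30 − 20 = 10 days remain.
December 1–17, 2036: 17 days.
Total: 10 + 17 = 27 days.
27 mod 7 = 6, so 6 days after Thursday is Wednesday.

Wednesday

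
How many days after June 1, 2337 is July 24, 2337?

June 2337: 30 − 1 = 29 days remain.
July 1–24, 2337: 24 days.
Total: 29 + 24 = 53 days.

53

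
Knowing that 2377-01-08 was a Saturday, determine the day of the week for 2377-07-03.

January 2377: 31 − 8 = 23 days remain.
Then February 2377 (28), March (31), April (30), May (31), June (30): 28 + 31 + 30 + 31 + 30 = 150 days.
July 1–3, 2377: 3 days.
Total: 23 + 150 + 3 = 176 days.
176 mod 7 = 1, so 1 day after Saturday is Sunday.

Sunday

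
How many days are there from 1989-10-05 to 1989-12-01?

57

October 1989: 31 − 5 = 26 days remain.
Then November (30): 30 days.
December 1, 1989: 1 day.
Total: 26 + 30 + 1 = 57 days.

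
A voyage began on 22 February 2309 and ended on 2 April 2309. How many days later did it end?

39

February 2309: 28 − 22 = 6 days remain (2309 is not a leap year, so February has 28 days).
Then March (31): 31 days.
April 1–2, 2309: 2 days.
Total: 6 + 31 + 2 = 39 days.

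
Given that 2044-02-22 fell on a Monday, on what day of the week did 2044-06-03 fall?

Friday

February 2044: 29 − 22 = 7 days remain (2044 is a leap year, so February has 29 days).
Then March (31), April (30), May (31): 31 + 30 + 31 = 92 days.
June 1–3, 2044: 3 days.
Total: 7 + 92 + 3 = 102 days.
102 mod 7 = 4, so 4 days after Monday is Friday.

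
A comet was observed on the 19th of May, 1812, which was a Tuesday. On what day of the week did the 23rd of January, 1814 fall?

Day-of-year of May 19, 1812: 140.
Day-of-year of January 23, 1814: 23.
1812 has 366 days, so 366 − 140 = 226 days remain in 1812.
Full years: 1813: 365. Sum = 365.
Total: 226 + 365 + 23 = 614 days.
614 mod 7 = 5, so 5 days after Tuesday is Sunday.

Sunday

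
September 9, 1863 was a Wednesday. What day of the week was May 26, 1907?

Sunday

From September 9, 1863 to September 9, 1906: 43 years, of which 10 contain a Feb 29 — 33×365 + 10×366 = 15705 days.
(1900 is not a leap year (divisible by 100 but not 400).)
September 1906: 30 − 9 = 21 days remain.
Then October (31), November (30), December (31), January (31), February 1907 (28), March (31), April (30): 31 + 30 + 31 + 31 + 28 + 31 + 30 = 212 days.
May 1–26, 1907: 26 days.
Residual: 259 days.
Total: 15964 days.
15964 mod 7 = 4, so 4 days after Wednesday is Sunday.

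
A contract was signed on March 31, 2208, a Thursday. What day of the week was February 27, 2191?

Sunday

Count forward from the earlier date (February 27, 2191) to the later (March 31, 2208):
From February 27, 2191 to February 27, 2208: 17 years, of which 3 contain a Feb 29 — 14×365 + 3×366 = 6208 days.
(2200 is not a leap year (divisible by 100 but not 400).)
February 2208: 29 − 27 = 2 days remain (2208 is a leap year, so February has 29 days).
March 1–31, 2208: 31 days.
Residual: 33 days.
Total: 6241 days.
6241 mod 7 = 4, so 4 days before Thursday is Sunday.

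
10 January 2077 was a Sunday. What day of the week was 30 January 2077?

Saturday

Within January 2077: 30 − 10 = 20 days.
20 mod 7 = 6, so 6 days after Sunday is Saturday.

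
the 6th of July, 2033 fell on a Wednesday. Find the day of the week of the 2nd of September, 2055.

From July 6, 2033 to July 6, 2055: 22 years, of which 5 contain a Feb 29 — 17×365 + 5×366 = 8035 days.
July 2055: 31 − 6 = 25 days remain.
Then August (31): 31 days.
September 1–2, 2055: 2 days.
Residual: 58 days.
Total: 8093 days.
8093 mod 7 = 1, so 1 day after Wednesday is Thursday.

Thursday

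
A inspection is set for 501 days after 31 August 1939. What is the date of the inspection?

13 January 1941

Count 501 days after August 31, 1939:
August 1939: 31 − 31 = 0 days remain.
Then 16 full months totalling 488 days.
January 1–13, 1941: 13 days.
Total: 0 + 488 + 13 = 501 days.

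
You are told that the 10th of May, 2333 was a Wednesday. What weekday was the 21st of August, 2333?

Monday

May 2333: 31 − 10 = 21 days remain.
Then June (30), July (31): 30 + 31 = 61 days.
August 1–21, 2333: 21 days.
Total: 21 + 61 + 21 = 103 days.
103 mod 7 = 5, so 5 days after Wednesday is Monday.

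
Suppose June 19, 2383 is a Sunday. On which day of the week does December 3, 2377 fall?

Saturday

Count forward from the earlier date (December 3, 2377) to the later (June 19, 2383):
Day-of-year of December 3, 2377: 337.
Day-of-year of June 19, 2383: 170.
2377 has 365 days, so 365 − 337 = 28 days remain in 2377.
Full years: 2378: 365; 2379: 365; 2380: 366; 2381: 365; 2382: 365. Sum = 1826.
Total: 28 + 1826 + 170 = 2024 days.
2024 mod 7 = 1, so 1 day before Sunday is Saturday.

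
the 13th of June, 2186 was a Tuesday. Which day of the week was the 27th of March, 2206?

From June 13, 2186 to June 13, 2205: 19 years, of which 4 contain a Feb 29 — 15×365 + 4×366 = 6939 days.
(2200 is not a leap year (divisible by 100 but not 400).)
June 2205: 30 − 13 = 17 days remain.
Then July (31), August (31), September (30), October (31), November (30), December (31), January (31), February 2206 (28): 31 + 31 + 30 + 31 + 30 + 31 + 31 + 28 = 243 days.
March 1–27, 2206: 27 days.
Residual: 287 days.
Total: 7226 days.
7226 mod 7 = 2, so 2 days after Tuesday is Thursday.

Thursday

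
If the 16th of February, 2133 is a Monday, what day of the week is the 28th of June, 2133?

February 2133: 28 − 16 = 12 days remain (2133 is not a leap year, so February has 28 days).
Then March (31), April (30), May (31): 31 + 30 + 31 = 92 days.
June 1–28, 2133: 28 days.
Total: 12 + 92 + 28 = 132 days.
132 mod 7 = 6, so 6 days after Monday is Sunday.

Sunday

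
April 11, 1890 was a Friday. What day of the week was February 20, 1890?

Thursday

Count forward from the earlier date (February 20, 1890) to the later (April 11, 1890):
February 1890: 28 − 20 = 8 days remain (1890 is not a leap year, so February has 28 days).
Then March (31): 31 days.
April 1–11, 1890: 11 days.
Total: 8 + 31 + 11 = 50 days.
50 mod 7 = 1, so 1 day before Friday is Thursday.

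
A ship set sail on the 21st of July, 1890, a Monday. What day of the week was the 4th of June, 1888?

Monday

Count forward from the earlier date (June 4, 1888) to the later (July 21, 1890):
Day-of-year of June 4, 1888: 156.
Day-of-year of July 21, 1890: 202.
1888 has 366 days, so 366 − 156 = 210 days remain in 1888.
Full years: 1889: 365. Sum = 365.
Total: 210 + 365 + 202 = 777 days.
777 is a multiple of 7, so the 4th of June, 1888 falls on the same weekday: Monday.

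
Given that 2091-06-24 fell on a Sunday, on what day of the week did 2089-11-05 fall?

Saturday

Count forward from the earlier date (November 5, 2089) to the later (June 24, 2091):
Day-of-year of November 5, 2089: 309.
Day-of-year of June 24, 2091: 175.
2089 has 365 days, so 365 − 309 = 56 days remain in 2089.
Full years: 2090: 365. Sum = 365.
Total: 56 + 365 + 175 = 596 days.
596 mod 7 = 1, so 1 day before Sunday is Saturday.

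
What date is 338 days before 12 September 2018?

9 October 2017

Count 338 days before September 12, 2018:
October 2017: 31 − 9 = 22 days remain.
Then 10 full months totalling 304 days.
September 1–12, 2018: 12 days.
Total: 22 + 304 + 12 = 338 days.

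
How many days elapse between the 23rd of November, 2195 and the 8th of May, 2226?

11123

Day-of-year of November 23, 2195: 327.
Day-of-year of May 8, 2226: 128.
2195 has 365 days, so 365 − 327 = 38 days remain in 2195.
Full years 2196–2225: 23 common + 7 leap = 23×365 + 7×366 = 10957 days.
Total: 38 + 10957 + 128 = 11123 days.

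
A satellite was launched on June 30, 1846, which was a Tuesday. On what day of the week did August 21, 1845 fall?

Count forward from the earlier date (August 21, 1845) to the later (June 30, 1846):
Day-of-year of August 21, 1845: 233.
Day-of-year of June 30, 1846: 181.
1845 has 365 days, so 365 − 233 = 132 days remain in 1845.
Total: 132 + 181 = 313 days.
313 mod 7 = 5, so 5 days before Tuesday is Thursday.

Thursday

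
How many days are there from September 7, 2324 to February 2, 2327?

878

Day-of-year of September 7, 2324: 251.
Day-of-year of February 2, 2327: 33.
2324 has 366 days, so 366 − 251 = 115 days remain in 2324.
Full years: 2325: 365; 2326: 365. Sum = 730.
Total: 115 + 730 + 33 = 878 days.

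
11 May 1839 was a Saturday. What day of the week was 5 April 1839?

Count forward from the earlier date (April 5, 1839) to the later (May 11, 1839):
April 1839: 30 − 5 = 25 days remain.
May 1–11, 1839: 11 days.
Total: 25 + 11 = 36 days.
36 mod 7 = 1, so 1 day before Saturday is Friday.

Friday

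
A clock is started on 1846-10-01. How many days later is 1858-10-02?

4384

Day-of-year of October 1, 1846: 274.
Day-of-year of October 2, 1858: 275.
1846 has 365 days, so 365 − 274 = 91 days remain in 1846.
Full years 1847–1857: 8 common + 3 leap = 8×365 + 3×366 = 4018 days.
Total: 91 + 4018 + 275 = 4384 days.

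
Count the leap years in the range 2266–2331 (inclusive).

15

Years divisible by 4: 2268, 2272, …, 2328 — 16 in all.
Of these, 2300 is divisible by 100 but not 400, so not leap.
Leap years: 16 − 1 = 15.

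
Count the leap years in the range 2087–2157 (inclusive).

Years divisible by 4: 2088, 2092, …, 2156 — 18 in all.
Of these, 2100 is divisible by 100 but not 400, so not leap.
Leap years: 18 − 1 = 17.

17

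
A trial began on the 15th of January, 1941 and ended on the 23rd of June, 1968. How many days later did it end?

10021

From January 15, 1941 to January 15, 1968: 27 years, of which 6 contain a Feb 29 — 21×365 + 6×366 = 9861 days.
January 1968: 31 − 15 = 16 days remain.
Then February 1968 (29), March (31), April (30), May (31): 29 + 31 + 30 + 31 = 121 days.
June 1–23, 1968: 23 days.
Residual: 160 days.
Total: 10021 days.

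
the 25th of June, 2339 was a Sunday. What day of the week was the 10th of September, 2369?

Wednesday

Day-of-year of June 25, 2339: 176.
Day-of-year of September 10, 2369: 253.
2339 has 365 days, so 365 − 176 = 189 days remain in 2339.
Full years 2340–2368: 21 common + 8 leap = 21×365 + 8×366 = 10593 days.
Total: 189 + 10593 + 253 = 11035 days.
11035 mod 7 = 3, so 3 days after Sunday is Wednesday.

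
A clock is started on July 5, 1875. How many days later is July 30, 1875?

Within July 1875: 30 − 5 = 25 days.

25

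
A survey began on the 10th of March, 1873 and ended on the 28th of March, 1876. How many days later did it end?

1114

March 10, 1873 → March 10, 1874: 365 days.
March 10, 1874 → March 10, 1875: 365 days.
March 10, 1875 → March 10, 1876: 366 days (1876 is a leap year).
Within March 1876: 28 − 10 = 18 days.
Total: 1114 days.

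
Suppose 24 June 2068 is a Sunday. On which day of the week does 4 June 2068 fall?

Count forward from the earlier date (June 4, 2068) to the later (June 24, 2068):
Within June 2068: 24 − 4 = 20 days.
20 mod 7 = 6, so 6 days before Sunday is Monday.

Monday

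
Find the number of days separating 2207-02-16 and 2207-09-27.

223

February 2207: 28 − 16 = 12 days remain (2207 is not a leap year, so February has 28 days).
Then March (31), April (30), May (31), June (30), July (31), August (31): 31 + 30 + 31 + 30 + 31 + 31 = 184 days.
September 1–27, 2207: 27 days.
Total: 12 + 184 + 27 = 223 days.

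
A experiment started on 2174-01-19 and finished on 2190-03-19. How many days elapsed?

From January 19, 2174 to January 19, 2190: 16 years, of which 4 contain a Feb 29 — 12×365 + 4×366 = 5844 days.
January 2190: 31 − 19 = 12 days remain.
Then February 2190 (28): 28 days.
March 1–19, 2190: 19 days.
Residual: 59 days.
Total: 5903 days.

5903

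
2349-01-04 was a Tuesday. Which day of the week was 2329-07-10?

Wednesday

Count forward from the earlier date (July 10, 2329) to the later (January 4, 2349):
Day-of-year of July 10, 2329: 191.
Day-of-year of January 4, 2349: 4.
2329 has 365 days, so 365 − 191 = 174 days remain in 2329.
Full years 2330–2348: 14 common + 5 leap = 14×365 + 5×366 = 6940 days.
Total: 174 + 6940 + 4 = 7118 days.
7118 mod 7 = 6, so 6 days before Tuesday is Wednesday.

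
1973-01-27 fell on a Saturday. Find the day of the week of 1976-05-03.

Monday

Day-of-year of January 27, 1973: 27.
Day-of-year of May 3, 1976: 124.
1973 has 365 days, so 365 − 27 = 338 days remain in 1973.
Full years: 1974: 365; 1975: 365. Sum = 730.
Total: 338 + 730 + 124 = 1192 days.
1192 mod 7 = 2, so 2 days after Saturday is Monday.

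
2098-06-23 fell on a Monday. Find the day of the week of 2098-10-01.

June 2098: 30 − 23 = 7 days remain.
Then July (31), August (31), September (30): 31 + 31 + 30 = 92 days.
October 1, 2098: 1 day.
Total: 7 + 92 + 1 = 100 days.
100 mod 7 = 2, so 2 days after Monday is Wednesday.

Wednesday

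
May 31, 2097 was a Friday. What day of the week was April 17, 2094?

Saturday

Count forward from the earlier date (April 17, 2094) to the later (May 31, 2097):
April 17, 2094 → April 17, 2095: 365 days.
April 17, 2095 → April 17, 2096: 366 days (2096 is a leap year).
April 17, 2096 → April 17, 2097: 365 days.
April 2097: 30 − 17 = 13 days remain.
May 1–31, 2097: 31 days.
Residual: 44 days.
Total: 1140 days.
1140 mod 7 = 6, so 6 days before Friday is Saturday.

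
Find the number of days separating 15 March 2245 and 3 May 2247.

779

Day-of-year of March 15, 2245: 74.
Day-of-year of May 3, 2247: 123.
2245 has 365 days, so 365 − 74 = 291 days remain in 2245.
Full years: 2246: 365. Sum = 365.
Total: 291 + 365 + 123 = 779 days.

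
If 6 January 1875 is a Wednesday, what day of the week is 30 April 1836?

Saturday

Count forward from the earlier date (April 30, 1836) to the later (January 6, 1875):
Day-of-year of April 30, 1836: 121.
Day-of-year of January 6, 1875: 6.
1836 has 366 days, so 366 − 121 = 245 days remain in 1836.
Full years 1837–1874: 29 common + 9 leap = 29×365 + 9×366 = 13879 days.
Total: 245 + 13879 + 6 = 14130 days.
14130 mod 7 = 4, so 4 days before Wednesday is Saturday.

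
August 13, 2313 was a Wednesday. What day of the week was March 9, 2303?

Count forward from the earlier date (March 9, 2303) to the later (August 13, 2313):
Day-of-year of March 9, 2303: 68.
Day-of-year of August 13, 2313: 225.
2303 has 365 days, so 365 − 68 = 297 days remain in 2303.
Full years 2304–2312: 6 common + 3 leap = 6×365 + 3×366 = 3288 days.
Total: 297 + 3288 + 225 = 3810 days.
3810 mod 7 = 2, so 2 days before Wednesday is Monday.

Monday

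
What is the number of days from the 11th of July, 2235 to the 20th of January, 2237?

Day-of-year of July 11, 2235: 192.
Day-of-year of January 20, 2237: 20.
2235 has 365 days, so 365 − 192 = 173 days remain in 2235.
Full years: 2236: 366. Sum = 366.
Total: 173 + 366 + 20 = 559 days.

559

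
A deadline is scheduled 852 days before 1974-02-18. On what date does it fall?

1971-10-20

Count 852 days before February 18, 1974:
Day-of-year of October 20, 1971: 293.
Day-of-year of February 18, 1974: 49.
1971 has 365 days, so 365 − 293 = 72 days remain in 1971.
Full years: 1972: 366; 1973: 365. Sum = 731.
Total: 72 + 731 + 49 = 852 days.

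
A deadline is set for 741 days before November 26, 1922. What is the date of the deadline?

November 15, 1920

Count 741 days before November 26, 1922:
November 1920: 30 − 15 = 15 days remain.
Then 23 full months totalling 700 days.
November 1–26, 1922: 26 days.
Total: 15 + 700 + 26 = 741 days.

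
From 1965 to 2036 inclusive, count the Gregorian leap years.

18

Years divisible by 4: 1968, 1972, …, 2036 — 18 in all.
2000 is divisible by 400, so still leap.
No century exceptions apply. Count: 18.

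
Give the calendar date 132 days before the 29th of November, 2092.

the 20th of July, 2092

Count 132 days before November 29, 2092:
July 2092: 31 − 20 = 11 days remain.
Then August (31), September (30), October (31): 31 + 30 + 31 = 92 days.
November 1–29, 2092: 29 days.
Total: 11 + 92 + 29 = 132 days.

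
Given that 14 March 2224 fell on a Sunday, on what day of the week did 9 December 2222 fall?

Monday

Count forward from the earlier date (December 9, 2222) to the later (March 14, 2224):
December 2222: 31 − 9 = 22 days remain.
Then 14 full months totalling 425 days.
March 1–14, 2224: 14 days.
Total: 22 + 425 + 14 = 461 days.
461 mod 7 = 6, so 6 days before Sunday is Monday.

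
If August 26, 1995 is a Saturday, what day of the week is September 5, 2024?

From August 26, 1995 to August 26, 2024: 29 years, of which 8 contain a Feb 29 — 21×365 + 8×366 = 10593 days.
(2000 is a leap year (divisible by 400).)
August 2024: 31 − 26 = 5 days remain.
September 1–5, 2024: 5 days.
Residual: 10 days.
Total: 10603 days.
10603 mod 7 = 5, so 5 days after Saturday is Thursday.

Thursday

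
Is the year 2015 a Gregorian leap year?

No

2015 is not a leap year.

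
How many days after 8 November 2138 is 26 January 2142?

1175

Day-of-year of November 8, 2138: 312.
Day-of-year of January 26, 2142: 26.
2138 has 365 days, so 365 − 312 = 53 days remain in 2138.
Full years: 2139: 365; 2140: 366; 2141: 365. Sum = 1096.
Total: 53 + 1096 + 26 = 1175 days.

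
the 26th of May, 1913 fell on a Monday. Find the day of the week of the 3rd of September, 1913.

May 1913: 31 − 26 = 5 days remain.
Then June (30), July (31), August (31): 30 + 31 + 31 = 92 days.
September 1–3, 1913: 3 days.
Total: 5 + 92 + 3 = 100 days.
100 mod 7 = 2, so 2 days after Monday is Wednesday.

Wednesday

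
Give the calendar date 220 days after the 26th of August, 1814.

the 3rd of April, 1815

Count 220 days after August 26, 1814:
Day-of-year of August 26, 1814: 238.
Day-of-year of April 3, 1815: 93.
1814 has 365 days, so 365 − 238 = 127 days remain in 1814.
Total: 127 + 93 = 220 days.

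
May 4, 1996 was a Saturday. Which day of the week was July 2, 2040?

Monday

From May 4, 1996 to May 4, 2040: 44 years, of which 11 contain a Feb 29 — 33×365 + 11×366 = 16071 days.
(2000 is a leap year (divisible by 400).)
May 2040: 31 − 4 = 27 days remain.
Then June (30): 30 days.
July 1–2, 2040: 2 days.
Residual: 59 days.
Total: 16130 days.
16130 mod 7 = 2, so 2 days after Saturday is Monday.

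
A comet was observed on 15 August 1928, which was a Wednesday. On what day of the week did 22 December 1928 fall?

August 1928: 31 − 15 = 16 days remain.
Then September (30), October (31), November (30): 30 + 31 + 30 = 91 days.
December 1–22, 1928: 22 days.
Total: 16 + 91 + 22 = 129 days.
129 mod 7 = 3, so 3 days after Wednesday is Saturday.

Saturday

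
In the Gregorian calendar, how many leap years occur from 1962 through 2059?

24

Years divisible by 4: 1964, 1968, …, 2056 — 24 in all.
2000 is divisible by 400, so still leap.
No century exceptions apply. Count: 24.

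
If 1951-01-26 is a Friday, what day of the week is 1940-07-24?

Count forward from the earlier date (July 24, 1940) to the later (January 26, 1951):
Day-of-year of July 24, 1940: 206.
Day-of-year of January 26, 1951: 26.
1940 has 366 days, so 366 − 206 = 160 days remain in 1940.
Full years 1941–1950: 8 common + 2 leap = 8×365 + 2×366 = 3652 days.
Total: 160 + 3652 + 26 = 3838 days.
3838 mod 7 = 2, so 2 days before Friday is Wednesday.

Wednesday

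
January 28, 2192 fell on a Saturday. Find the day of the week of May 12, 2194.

Day-of-year of January 28, 2192: 28.
Day-of-year of May 12, 2194: 132.
2192 has 366 days, so 366 − 28 = 338 days remain in 2192.
Full years: 2193: 365. Sum = 365.
Total: 338 + 365 + 132 = 835 days.
835 mod 7 = 2, so 2 days after Saturday is Monday.

Monday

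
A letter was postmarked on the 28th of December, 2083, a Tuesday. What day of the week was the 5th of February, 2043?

Count forward from the earlier date (February 5, 2043) to the later (December 28, 2083):
Day-of-year of February 5, 2043: 36.
Day-of-year of December 28, 2083: 362.
2043 has 365 days, so 365 − 36 = 329 days remain in 2043.
Full years 2044–2082: 29 common + 10 leap = 29×365 + 10×366 = 14245 days.
Total: 329 + 14245 + 362 = 14936 days.
14936 mod 7 = 5, so 5 days before Tuesday is Thursday.

Thursday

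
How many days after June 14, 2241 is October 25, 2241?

June 2241: 30 − 14 = 16 days remain.
Then July (31), August (31), September (30): 31 + 31 + 30 = 92 days.
October 1–25, 2241: 25 days.
Total: 16 + 92 + 25 = 133 days.

133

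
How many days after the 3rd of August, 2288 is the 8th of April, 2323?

From August 3, 2288 to August 3, 2322: 34 years, of which 7 contain a Feb 29 — 27×365 + 7×366 = 12417 days.
(2300 is not a leap year (divisible by 100 but not 400).)
August 2322: 31 − 3 = 28 days remain.
Then September (30), October (31), November (30), December (31), January (31), February 2323 (28), March (31): 30 + 31 + 30 + 31 + 31 + 28 + 31 = 212 days.
April 1–8, 2323: 8 days.
Residual: 248 days.
Total: 12665 days.

12665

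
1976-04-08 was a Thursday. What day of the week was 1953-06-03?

Count forward from the earlier date (June 3, 1953) to the later (April 8, 1976):
Day-of-year of June 3, 1953: 154.
Day-of-year of April 8, 1976: 99.
1953 has 365 days, so 365 − 154 = 211 days remain in 1953.
Full years 1954–1975: 17 common + 5 leap = 17×365 + 5×366 = 8035 days.
Total: 211 + 8035 + 99 = 8345 days.
8345 mod 7 = 1, so 1 day before Thursday is Wednesday.

Wednesday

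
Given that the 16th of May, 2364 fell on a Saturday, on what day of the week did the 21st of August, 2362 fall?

Count forward from the earlier date (August 21, 2362) to the later (May 16, 2364):
August 21, 2362 → August 21, 2363: 365 days.
August 2363: 31 − 21 = 10 days remain.
Then September (30), October (31), November (30), December (31), January (31), February 2364 (29), March (31), April (30): 30 + 31 + 30 + 31 + 31 + 29 + 31 + 30 = 243 days.
May 1–16, 2364: 16 days.
Residual: 269 days.
Total: 634 days.
634 mod 7 = 4, so 4 days before Saturday is Tuesday.

Tuesday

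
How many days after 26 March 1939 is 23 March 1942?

Day-of-year of March 26, 1939: 85.
Day-of-year of March 23, 1942: 82.
1939 has 365 days, so 365 − 85 = 280 days remain in 1939.
Full years: 1940: 366; 1941: 365. Sum = 731.
Total: 280 + 731 + 82 = 1093 days.

1093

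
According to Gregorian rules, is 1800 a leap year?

No

1800 is not a leap year (divisible by 100 but not 400).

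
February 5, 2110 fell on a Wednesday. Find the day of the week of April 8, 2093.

Count forward from the earlier date (April 8, 2093) to the later (February 5, 2110):
From April 8, 2093 to April 8, 2109: 16 years, of which 3 contain a Feb 29 — 13×365 + 3×366 = 5843 days.
(2100 is not a leap year (divisible by 100 but not 400).)
April 2109: 30 − 8 = 22 days remain.
Then 9 full months totalling 276 days.
February 1–5, 2110: 5 days (2110 is not a leap year).
Residual: 303 days.
Total: 6146 days.
6146 is a multiple of 7, so April 8, 2093 falls on the same weekday: Wednesday.

Wednesday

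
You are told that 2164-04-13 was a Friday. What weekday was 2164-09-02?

Sunday

April 2164: 30 − 13 = 17 days remain.
Then May (31), June (30), July (31), August (31): 31 + 30 + 31 + 31 = 123 days.
September 1–2, 2164: 2 days.
Total: 17 + 123 + 2 = 142 days.
142 mod 7 = 2, so 2 days after Friday is Sunday.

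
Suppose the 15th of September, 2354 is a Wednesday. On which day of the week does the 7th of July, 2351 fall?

Saturday

Count forward from the earlier date (July 7, 2351) to the later (September 15, 2354):
Day-of-year of July 7, 2351: 188.
Day-of-year of September 15, 2354: 258.
2351 has 365 days, so 365 − 188 = 177 days remain in 2351.
Full years: 2352: 366; 2353: 365. Sum = 731.
Total: 177 + 731 + 258 = 1166 days.
1166 mod 7 = 4, so 4 days before Wednesday is Saturday.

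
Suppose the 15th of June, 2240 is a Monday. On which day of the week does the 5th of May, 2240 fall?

Tuesday

Count forward from the earlier date (May 5, 2240) to the later (June 15, 2240):
May 2240: 31 − 5 = 26 days remain.
June 1–15, 2240: 15 days.
Total: 26 + 15 = 41 days.
41 mod 7 = 6, so 6 days before Monday is Tuesday.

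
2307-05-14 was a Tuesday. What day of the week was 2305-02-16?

Thursday

Count forward from the earlier date (February 16, 2305) to the later (May 14, 2307):
February 2305: 28 − 16 = 12 days remain (2305 is not a leap year, so February has 28 days).
Then 26 full months totalling 791 days.
May 1–14, 2307: 14 days.
Total: 12 + 791 + 14 = 817 days.
817 mod 7 = 5, so 5 days before Tuesday is Thursday.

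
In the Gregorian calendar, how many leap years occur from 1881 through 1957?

18

Years divisible by 4: 1884, 1888, …, 1956 — 19 in all.
Of these, 1900 is divisible by 100 but not 400, so not leap.
Leap years: 19 − 1 = 18.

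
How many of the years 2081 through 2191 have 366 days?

26

Years divisible by 4: 2084, 2088, …, 2188 — 27 in all.
Of these, 2100 is divisible by 100 but not 400, so not leap.
Leap years: 27 − 1 = 26.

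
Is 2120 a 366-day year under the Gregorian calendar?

2120 is a leap year.

Yes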